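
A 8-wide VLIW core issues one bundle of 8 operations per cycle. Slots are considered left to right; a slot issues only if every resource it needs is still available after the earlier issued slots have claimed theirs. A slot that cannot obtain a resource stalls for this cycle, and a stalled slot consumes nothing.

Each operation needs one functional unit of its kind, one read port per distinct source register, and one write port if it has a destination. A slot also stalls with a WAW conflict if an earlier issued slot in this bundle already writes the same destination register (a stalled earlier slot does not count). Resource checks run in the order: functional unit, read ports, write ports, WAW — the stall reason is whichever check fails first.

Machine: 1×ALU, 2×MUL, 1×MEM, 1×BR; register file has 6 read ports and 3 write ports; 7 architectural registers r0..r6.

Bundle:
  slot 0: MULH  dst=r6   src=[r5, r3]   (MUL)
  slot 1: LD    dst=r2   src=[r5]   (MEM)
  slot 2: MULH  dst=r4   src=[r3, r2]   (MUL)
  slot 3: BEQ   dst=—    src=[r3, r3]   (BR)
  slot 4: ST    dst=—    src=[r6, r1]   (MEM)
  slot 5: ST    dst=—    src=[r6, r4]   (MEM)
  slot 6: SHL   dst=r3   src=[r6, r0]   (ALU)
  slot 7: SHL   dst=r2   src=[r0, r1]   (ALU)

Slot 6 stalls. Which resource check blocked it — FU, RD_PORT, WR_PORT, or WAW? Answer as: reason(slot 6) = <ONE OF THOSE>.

reason(slot 6) = RD_PORT

[0] MUL needs rd=2 wr=1: ok; after: ALU=1 MUL=1 MEM=1 BR=1, R=4, W=2
[1] MEM needs rd=1 wr=1: ok; after: ALU=1 MUL=1 MEM=0 BR=1, R=3, W=1
[2] MUL needs rd=2 wr=1: ok; after: ALU=1 MUL=0 MEM=0 BR=1, R=1, W=0
[3] BR needs rd=1 wr=0: ok; after: ALU=1 MUL=0 MEM=0 BR=0, R=0, W=0
[4] MEM needs rd=2 wr=0: FU; after: ALU=1 MUL=0 MEM=0 BR=0, R=0, W=0
[5] MEM needs rd=2 wr=0: FU; after: ALU=1 MUL=0 MEM=0 BR=0, R=0, W=0
[6] ALU needs rd=2 wr=1: RD_PORT; after: ALU=1 MUL=0 MEM=0 BR=0, R=0, W=0
[7] ALU needs rd=2 wr=1: RD_PORT; after: ALU=1 MUL=0 MEM=0 BR=0, R=0, W=0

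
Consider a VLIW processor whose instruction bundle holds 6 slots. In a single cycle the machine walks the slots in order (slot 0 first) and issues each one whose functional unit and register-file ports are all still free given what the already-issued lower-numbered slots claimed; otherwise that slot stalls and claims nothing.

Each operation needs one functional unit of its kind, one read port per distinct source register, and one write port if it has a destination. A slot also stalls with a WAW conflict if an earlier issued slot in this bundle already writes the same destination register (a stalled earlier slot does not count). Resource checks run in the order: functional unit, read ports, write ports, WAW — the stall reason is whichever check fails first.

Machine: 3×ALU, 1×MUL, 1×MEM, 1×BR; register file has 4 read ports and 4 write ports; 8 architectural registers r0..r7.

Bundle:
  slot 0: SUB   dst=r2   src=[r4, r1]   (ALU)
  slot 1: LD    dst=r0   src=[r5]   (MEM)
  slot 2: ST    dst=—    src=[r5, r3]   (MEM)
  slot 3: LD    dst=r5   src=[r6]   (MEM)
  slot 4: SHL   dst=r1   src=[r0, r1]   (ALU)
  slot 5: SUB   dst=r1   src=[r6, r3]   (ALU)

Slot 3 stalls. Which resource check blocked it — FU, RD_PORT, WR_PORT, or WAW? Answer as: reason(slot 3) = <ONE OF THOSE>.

reason(slot 3) = FU

slot 0 (ALU): ISSUE — free A2,Mu1,Ld1,B1 rp2 wp3
slot 1 (MEM): ISSUE — free A2,Mu1,Ld0,B1 rp1 wp2
slot 2 (MEM): stall FU — free A2,Mu1,Ld0,B1 rp1 wp2
slot 3 (MEM): stall FU — free A2,Mu1,Ld0,B1 rp1 wp2
slot 4 (ALU): stall RD_PORT — free A2,Mu1,Ld0,B1 rp1 wp2
slot 5 (ALU): stall RD_PORT — free A2,Mu1,Ld0,B1 rp1 wp2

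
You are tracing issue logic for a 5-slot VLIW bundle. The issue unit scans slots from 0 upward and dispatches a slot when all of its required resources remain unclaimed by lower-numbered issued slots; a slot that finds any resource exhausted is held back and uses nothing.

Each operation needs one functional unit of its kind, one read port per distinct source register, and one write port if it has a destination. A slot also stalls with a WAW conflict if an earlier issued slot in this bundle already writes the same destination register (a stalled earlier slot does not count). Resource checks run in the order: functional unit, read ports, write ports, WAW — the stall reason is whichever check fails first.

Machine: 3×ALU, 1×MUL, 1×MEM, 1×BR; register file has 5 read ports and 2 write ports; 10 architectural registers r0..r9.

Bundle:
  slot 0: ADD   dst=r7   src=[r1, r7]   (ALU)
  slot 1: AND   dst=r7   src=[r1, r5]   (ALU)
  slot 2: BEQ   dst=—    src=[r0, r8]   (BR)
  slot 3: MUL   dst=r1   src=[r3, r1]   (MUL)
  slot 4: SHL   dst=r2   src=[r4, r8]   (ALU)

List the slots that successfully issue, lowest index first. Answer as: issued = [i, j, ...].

issued = [0, 2]

(0) want 1×ALU +2rd +1wr — yes → AL2|MU1|ME1|BR1|rd3|wr1
(1) want 1×ALU +2rd +1wr — WAW → AL2|MU1|ME1|BR1|rd3|wr1
(2) want 1×BR +2rd +0wr — yes → AL2|MU1|ME1|BR0|rd1|wr1
(3) want 1×MUL +2rd +1wr — RD_PORT → AL2|MU1|ME1|BR0|rd1|wr1
(4) want 1×ALU +2rd +1wr — RD_PORT → AL2|MU1|ME1|BR0|rd1|wr1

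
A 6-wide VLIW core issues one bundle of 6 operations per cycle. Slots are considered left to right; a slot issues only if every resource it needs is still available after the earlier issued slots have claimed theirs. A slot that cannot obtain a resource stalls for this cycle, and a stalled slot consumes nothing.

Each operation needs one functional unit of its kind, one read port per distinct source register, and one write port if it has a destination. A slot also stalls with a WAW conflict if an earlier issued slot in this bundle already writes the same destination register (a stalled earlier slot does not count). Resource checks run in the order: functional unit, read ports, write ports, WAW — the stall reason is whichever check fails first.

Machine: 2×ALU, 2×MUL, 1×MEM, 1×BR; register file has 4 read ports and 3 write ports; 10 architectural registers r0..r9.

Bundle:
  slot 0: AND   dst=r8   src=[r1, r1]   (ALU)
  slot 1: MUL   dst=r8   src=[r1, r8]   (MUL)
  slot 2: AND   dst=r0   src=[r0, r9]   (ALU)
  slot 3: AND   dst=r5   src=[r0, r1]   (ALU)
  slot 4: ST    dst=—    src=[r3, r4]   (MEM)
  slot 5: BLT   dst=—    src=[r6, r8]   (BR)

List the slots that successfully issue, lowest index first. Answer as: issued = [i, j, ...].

issued = [0, 2]

#0 ALU src=r1,r1 dispatched  <A:1 Mu:2 Ld:1 B:1 rd:3 wr:2>
#1 MUL src=r1,r8 held:WAW  <A:1 Mu:2 Ld:1 B:1 rd:3 wr:2>
#2 ALU src=r0,r9 dispatched  <A:0 Mu:2 Ld:1 B:1 rd:1 wr:1>
#3 ALU src=r0,r1 held:FU  <A:0 Mu:2 Ld:1 B:1 rd:1 wr:1>
#4 MEM src=r3,r4 held:RD_PORT  <A:0 Mu:2 Ld:1 B:1 rd:1 wr:1>
#5 BR src=r6,r8 held:RD_PORT  <A:0 Mu:2 Ld:1 B:1 rd:1 wr:1>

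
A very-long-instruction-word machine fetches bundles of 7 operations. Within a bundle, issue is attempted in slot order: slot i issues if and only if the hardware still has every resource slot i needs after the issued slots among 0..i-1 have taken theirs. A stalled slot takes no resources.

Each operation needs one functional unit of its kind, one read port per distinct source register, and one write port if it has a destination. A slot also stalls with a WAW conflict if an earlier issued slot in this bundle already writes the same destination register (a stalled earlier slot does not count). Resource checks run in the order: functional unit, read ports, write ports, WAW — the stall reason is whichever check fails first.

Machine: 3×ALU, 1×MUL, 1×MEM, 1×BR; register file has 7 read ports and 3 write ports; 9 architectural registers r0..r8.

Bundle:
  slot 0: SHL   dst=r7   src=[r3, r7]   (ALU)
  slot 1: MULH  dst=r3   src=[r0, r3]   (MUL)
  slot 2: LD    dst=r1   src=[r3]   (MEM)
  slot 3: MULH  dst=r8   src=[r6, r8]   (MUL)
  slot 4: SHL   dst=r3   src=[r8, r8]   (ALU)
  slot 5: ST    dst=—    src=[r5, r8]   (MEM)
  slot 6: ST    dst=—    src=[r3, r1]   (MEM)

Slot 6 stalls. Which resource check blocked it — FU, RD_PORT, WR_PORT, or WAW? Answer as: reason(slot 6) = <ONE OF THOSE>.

  0. ALU→r7 ⇒ go  {2A/1Mu/1Ld/1B | 5r 2w}
  1. MUL→r3 ⇒ go  {2A/0Mu/1Ld/1B | 3r 1w}
  2. MEM→r1 ⇒ go  {2A/0Mu/0Ld/1B | 2r 0w}
  3. MUL→r8 ⇒ no(FU)  {2A/0Mu/0Ld/1B | 2r 0w}
  4. ALU→r3 ⇒ no(WR_PORT)  {2A/0Mu/0Ld/1B | 2r 0w}
  5. MEM ⇒ no(FU)  {2A/0Mu/0Ld/1B | 2r 0w}
  6. MEM ⇒ no(FU)  {2A/0Mu/0Ld/1B | 2r 0w}

reason(slot 6) = FU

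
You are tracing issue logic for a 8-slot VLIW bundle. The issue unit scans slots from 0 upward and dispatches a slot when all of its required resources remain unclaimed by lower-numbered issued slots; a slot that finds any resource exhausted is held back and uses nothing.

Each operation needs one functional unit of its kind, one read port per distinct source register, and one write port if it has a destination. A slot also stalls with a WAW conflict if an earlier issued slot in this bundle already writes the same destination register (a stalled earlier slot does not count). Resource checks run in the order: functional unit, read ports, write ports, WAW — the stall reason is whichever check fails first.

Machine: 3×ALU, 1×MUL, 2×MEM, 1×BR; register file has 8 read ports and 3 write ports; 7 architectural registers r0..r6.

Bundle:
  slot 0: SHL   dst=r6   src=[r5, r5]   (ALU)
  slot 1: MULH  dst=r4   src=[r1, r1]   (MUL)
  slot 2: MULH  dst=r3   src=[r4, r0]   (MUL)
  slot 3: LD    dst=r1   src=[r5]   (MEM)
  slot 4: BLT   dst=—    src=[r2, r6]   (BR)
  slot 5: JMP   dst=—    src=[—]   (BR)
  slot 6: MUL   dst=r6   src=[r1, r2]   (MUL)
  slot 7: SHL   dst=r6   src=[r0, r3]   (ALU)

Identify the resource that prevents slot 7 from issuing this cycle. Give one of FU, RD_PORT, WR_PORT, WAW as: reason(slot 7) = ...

reason(slot 7) = WR_PORT

(0) want 1×ALU +1rd +1wr — yes → AL2|MU1|ME2|BR1|rd7|wr2
(1) want 1×MUL +1rd +1wr — yes → AL2|MU0|ME2|BR1|rd6|wr1
(2) want 1×MUL +2rd +1wr — FU → AL2|MU0|ME2|BR1|rd6|wr1
(3) want 1×MEM +1rd +1wr — yes → AL2|MU0|ME1|BR1|rd5|wr0
(4) want 1×BR +2rd +0wr — yes → AL2|MU0|ME1|BR0|rd3|wr0
(5) want 1×BR +0rd +0wr — FU → AL2|MU0|ME1|BR0|rd3|wr0
(6) want 1×MUL +2rd +1wr — FU → AL2|MU0|ME1|BR0|rd3|wr0
(7) want 1×ALU +2rd +1wr — WR_PORT → AL2|MU0|ME1|BR0|rd3|wr0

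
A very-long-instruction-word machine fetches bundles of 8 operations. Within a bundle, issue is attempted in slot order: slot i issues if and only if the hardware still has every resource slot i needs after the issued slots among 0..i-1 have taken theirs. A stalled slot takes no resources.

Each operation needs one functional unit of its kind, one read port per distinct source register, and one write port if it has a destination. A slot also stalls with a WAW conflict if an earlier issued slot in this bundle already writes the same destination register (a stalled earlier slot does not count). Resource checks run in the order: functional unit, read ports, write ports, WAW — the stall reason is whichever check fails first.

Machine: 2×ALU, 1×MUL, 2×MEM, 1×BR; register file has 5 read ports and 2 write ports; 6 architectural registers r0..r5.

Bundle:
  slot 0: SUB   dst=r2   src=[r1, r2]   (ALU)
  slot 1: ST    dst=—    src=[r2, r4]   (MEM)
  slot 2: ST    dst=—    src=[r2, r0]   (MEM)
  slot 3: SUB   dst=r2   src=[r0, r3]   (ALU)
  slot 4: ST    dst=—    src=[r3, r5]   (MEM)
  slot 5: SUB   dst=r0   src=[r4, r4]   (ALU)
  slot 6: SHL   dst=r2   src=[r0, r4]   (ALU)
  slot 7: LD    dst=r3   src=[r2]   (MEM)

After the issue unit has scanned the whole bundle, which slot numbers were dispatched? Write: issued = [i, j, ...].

slot 0 (ALU): ISSUE — free A1,Mu1,Ld2,B1 rp3 wp1
slot 1 (MEM): ISSUE — free A1,Mu1,Ld1,B1 rp1 wp1
slot 2 (MEM): stall RD_PORT — free A1,Mu1,Ld1,B1 rp1 wp1
slot 3 (ALU): stall RD_PORT — free A1,Mu1,Ld1,B1 rp1 wp1
slot 4 (MEM): stall RD_PORT — free A1,Mu1,Ld1,B1 rp1 wp1
slot 5 (ALU): ISSUE — free A0,Mu1,Ld1,B1 rp0 wp0
slot 6 (ALU): stall FU — free A0,Mu1,Ld1,B1 rp0 wp0
slot 7 (MEM): stall RD_PORT — free A0,Mu1,Ld1,B1 rp0 wp0

issued = [0, 1, 5]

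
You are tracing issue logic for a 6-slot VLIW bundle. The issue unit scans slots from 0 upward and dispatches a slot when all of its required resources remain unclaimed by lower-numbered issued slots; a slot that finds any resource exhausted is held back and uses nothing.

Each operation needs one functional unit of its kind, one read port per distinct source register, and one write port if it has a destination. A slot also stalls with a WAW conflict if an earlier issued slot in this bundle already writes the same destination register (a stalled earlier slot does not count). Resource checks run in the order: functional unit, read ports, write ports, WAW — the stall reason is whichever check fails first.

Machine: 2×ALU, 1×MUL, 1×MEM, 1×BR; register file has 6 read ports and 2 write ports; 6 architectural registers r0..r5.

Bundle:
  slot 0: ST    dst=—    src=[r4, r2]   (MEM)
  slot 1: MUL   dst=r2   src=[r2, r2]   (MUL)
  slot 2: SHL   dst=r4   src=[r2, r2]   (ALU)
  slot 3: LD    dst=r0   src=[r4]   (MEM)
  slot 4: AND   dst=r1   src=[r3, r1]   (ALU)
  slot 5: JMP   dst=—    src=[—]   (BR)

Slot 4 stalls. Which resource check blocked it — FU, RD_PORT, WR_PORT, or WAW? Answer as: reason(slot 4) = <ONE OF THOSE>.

reason(slot 4) = WR_PORT

  0. MEM ⇒ go  {2A/1Mu/0Ld/1B | 4r 2w}
  1. MUL→r2 ⇒ go  {2A/0Mu/0Ld/1B | 3r 1w}
  2. ALU→r4 ⇒ go  {1A/0Mu/0Ld/1B | 2r 0w}
  3. MEM→r0 ⇒ no(FU)  {1A/0Mu/0Ld/1B | 2r 0w}
  4. ALU→r1 ⇒ no(WR_PORT)  {1A/0Mu/0Ld/1B | 2r 0w}
  5. BR ⇒ go  {1A/0Mu/0Ld/0B | 2r 0w}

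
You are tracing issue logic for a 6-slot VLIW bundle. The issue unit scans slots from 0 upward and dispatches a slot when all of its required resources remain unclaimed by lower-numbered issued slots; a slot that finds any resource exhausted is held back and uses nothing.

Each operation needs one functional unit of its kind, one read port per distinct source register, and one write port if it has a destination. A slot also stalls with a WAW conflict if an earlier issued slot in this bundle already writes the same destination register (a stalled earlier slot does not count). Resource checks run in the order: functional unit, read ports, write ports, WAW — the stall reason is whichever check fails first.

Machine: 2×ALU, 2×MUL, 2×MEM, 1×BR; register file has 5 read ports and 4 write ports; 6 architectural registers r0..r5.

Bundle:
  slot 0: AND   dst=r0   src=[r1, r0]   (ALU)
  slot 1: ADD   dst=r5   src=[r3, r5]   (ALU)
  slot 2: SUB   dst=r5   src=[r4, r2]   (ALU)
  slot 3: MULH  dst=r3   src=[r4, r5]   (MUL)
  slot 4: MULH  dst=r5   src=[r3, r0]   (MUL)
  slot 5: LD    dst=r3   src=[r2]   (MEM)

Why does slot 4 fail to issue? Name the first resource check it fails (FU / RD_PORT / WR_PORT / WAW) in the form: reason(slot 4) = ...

[0] ALU needs rd=2 wr=1: ok; after: ALU=1 MUL=2 MEM=2 BR=1, R=3, W=3
[1] ALU needs rd=2 wr=1: ok; after: ALU=0 MUL=2 MEM=2 BR=1, R=1, W=2
[2] ALU needs rd=2 wr=1: FU; after: ALU=0 MUL=2 MEM=2 BR=1, R=1, W=2
[3] MUL needs rd=2 wr=1: RD_PORT; after: ALU=0 MUL=2 MEM=2 BR=1, R=1, W=2
[4] MUL needs rd=2 wr=1: RD_PORT; after: ALU=0 MUL=2 MEM=2 BR=1, R=1, W=2
[5] MEM needs rd=1 wr=1: ok; after: ALU=0 MUL=2 MEM=1 BR=1, R=0, W=1

reason(slot 4) = RD_PORT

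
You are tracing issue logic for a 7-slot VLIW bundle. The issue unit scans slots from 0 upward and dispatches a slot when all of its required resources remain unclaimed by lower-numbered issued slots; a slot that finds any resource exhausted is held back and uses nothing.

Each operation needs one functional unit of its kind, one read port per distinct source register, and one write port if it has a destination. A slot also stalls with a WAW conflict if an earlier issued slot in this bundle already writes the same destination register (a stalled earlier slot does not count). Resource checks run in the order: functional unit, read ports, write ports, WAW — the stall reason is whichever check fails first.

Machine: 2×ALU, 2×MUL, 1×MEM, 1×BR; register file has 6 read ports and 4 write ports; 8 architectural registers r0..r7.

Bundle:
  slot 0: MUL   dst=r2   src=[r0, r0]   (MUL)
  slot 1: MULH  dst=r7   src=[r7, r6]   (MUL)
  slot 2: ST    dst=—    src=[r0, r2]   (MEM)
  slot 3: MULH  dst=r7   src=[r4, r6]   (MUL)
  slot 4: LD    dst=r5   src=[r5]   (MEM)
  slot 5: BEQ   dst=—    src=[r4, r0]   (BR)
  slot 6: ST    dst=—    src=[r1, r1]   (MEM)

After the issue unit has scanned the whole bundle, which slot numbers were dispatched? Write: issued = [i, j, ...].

(0) want 1×MUL +1rd +1wr — yes → AL2|MU1|ME1|BR1|rd5|wr3
(1) want 1×MUL +2rd +1wr — yes → AL2|MU0|ME1|BR1|rd3|wr2
(2) want 1×MEM +2rd +0wr — yes → AL2|MU0|ME0|BR1|rd1|wr2
(3) want 1×MUL +2rd +1wr — FU → AL2|MU0|ME0|BR1|rd1|wr2
(4) want 1×MEM +1rd +1wr — FU → AL2|MU0|ME0|BR1|rd1|wr2
(5) want 1×BR +2rd +0wr — RD_PORT → AL2|MU0|ME0|BR1|rd1|wr2
(6) want 1×MEM +1rd +0wr — FU → AL2|MU0|ME0|BR1|rd1|wr2

issued = [0, 1, 2]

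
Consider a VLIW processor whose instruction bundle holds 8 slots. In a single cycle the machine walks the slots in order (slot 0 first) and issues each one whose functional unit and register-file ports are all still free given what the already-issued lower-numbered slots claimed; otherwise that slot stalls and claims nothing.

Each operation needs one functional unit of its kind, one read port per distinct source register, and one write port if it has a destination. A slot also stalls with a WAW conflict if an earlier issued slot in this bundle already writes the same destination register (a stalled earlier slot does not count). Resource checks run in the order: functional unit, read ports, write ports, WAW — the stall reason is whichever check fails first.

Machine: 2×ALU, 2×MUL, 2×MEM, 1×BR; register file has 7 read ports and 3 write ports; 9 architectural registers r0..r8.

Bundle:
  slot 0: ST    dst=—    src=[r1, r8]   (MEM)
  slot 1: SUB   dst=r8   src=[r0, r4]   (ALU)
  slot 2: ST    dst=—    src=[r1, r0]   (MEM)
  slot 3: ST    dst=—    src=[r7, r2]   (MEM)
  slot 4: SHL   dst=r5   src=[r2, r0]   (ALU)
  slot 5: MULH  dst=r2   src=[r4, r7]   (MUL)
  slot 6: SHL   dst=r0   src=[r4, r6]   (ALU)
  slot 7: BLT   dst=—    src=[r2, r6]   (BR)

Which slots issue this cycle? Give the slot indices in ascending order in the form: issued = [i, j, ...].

  0. MEM ⇒ go  {2A/2Mu/1Ld/1B | 5r 3w}
  1. ALU→r8 ⇒ go  {1A/2Mu/1Ld/1B | 3r 2w}
  2. MEM ⇒ go  {1A/2Mu/0Ld/1B | 1r 2w}
  3. MEM ⇒ no(FU)  {1A/2Mu/0Ld/1B | 1r 2w}
  4. ALU→r5 ⇒ no(RD_PORT)  {1A/2Mu/0Ld/1B | 1r 2w}
  5. MUL→r2 ⇒ no(RD_PORT)  {1A/2Mu/0Ld/1B | 1r 2w}
  6. ALU→r0 ⇒ no(RD_PORT)  {1A/2Mu/0Ld/1B | 1r 2w}
  7. BR ⇒ no(RD_PORT)  {1A/2Mu/0Ld/1B | 1r 2w}

issued = [0, 1, 2]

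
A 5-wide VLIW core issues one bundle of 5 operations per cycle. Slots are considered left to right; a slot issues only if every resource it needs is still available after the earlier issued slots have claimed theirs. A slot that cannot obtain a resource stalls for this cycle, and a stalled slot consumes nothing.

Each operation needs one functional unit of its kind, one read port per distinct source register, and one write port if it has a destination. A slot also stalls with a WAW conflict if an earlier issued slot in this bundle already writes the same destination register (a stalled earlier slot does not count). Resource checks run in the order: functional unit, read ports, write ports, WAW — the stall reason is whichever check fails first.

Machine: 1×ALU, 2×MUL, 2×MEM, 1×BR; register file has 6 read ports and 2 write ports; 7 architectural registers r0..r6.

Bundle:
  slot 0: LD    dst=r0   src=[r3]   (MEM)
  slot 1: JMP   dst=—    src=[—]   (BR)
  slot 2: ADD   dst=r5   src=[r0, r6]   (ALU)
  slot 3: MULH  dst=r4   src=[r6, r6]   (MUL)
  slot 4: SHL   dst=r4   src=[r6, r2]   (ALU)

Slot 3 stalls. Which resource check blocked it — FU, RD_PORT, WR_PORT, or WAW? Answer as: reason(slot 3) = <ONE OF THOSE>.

reason(slot 3) = WR_PORT

#0 MEM src=r3 dispatched  <A:1 Mu:2 Ld:1 B:1 rd:5 wr:1>
#1 BR src=- dispatched  <A:1 Mu:2 Ld:1 B:0 rd:5 wr:1>
#2 ALU src=r0,r6 dispatched  <A:0 Mu:2 Ld:1 B:0 rd:3 wr:0>
#3 MUL src=r6,r6 held:WR_PORT  <A:0 Mu:2 Ld:1 B:0 rd:3 wr:0>
#4 ALU src=r6,r2 held:FU  <A:0 Mu:2 Ld:1 B:0 rd:3 wr:0>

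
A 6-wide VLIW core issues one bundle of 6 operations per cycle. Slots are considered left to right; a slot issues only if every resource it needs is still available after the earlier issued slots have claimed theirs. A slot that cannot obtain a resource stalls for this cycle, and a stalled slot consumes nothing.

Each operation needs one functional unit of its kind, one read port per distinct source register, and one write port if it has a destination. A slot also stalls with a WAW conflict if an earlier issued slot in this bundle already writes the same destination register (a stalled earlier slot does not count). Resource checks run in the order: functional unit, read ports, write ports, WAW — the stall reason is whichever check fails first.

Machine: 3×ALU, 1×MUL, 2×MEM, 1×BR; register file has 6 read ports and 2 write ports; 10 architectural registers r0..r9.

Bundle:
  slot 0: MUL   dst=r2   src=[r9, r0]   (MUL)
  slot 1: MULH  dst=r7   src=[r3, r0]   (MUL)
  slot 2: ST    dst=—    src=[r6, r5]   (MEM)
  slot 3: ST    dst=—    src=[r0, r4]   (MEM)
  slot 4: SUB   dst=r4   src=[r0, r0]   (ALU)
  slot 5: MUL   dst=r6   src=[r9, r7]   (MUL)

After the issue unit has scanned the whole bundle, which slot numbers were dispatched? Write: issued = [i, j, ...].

  0. MUL→r2 ⇒ go  {3A/0Mu/2Ld/1B | 4r 1w}
  1. MUL→r7 ⇒ no(FU)  {3A/0Mu/2Ld/1B | 4r 1w}
  2. MEM ⇒ go  {3A/0Mu/1Ld/1B | 2r 1w}
  3. MEM ⇒ go  {3A/0Mu/0Ld/1B | 0r 1w}
  4. ALU→r4 ⇒ no(RD_PORT)  {3A/0Mu/0Ld/1B | 0r 1w}
  5. MUL→r6 ⇒ no(FU)  {3A/0Mu/0Ld/1B | 0r 1w}

issued = [0, 2, 3]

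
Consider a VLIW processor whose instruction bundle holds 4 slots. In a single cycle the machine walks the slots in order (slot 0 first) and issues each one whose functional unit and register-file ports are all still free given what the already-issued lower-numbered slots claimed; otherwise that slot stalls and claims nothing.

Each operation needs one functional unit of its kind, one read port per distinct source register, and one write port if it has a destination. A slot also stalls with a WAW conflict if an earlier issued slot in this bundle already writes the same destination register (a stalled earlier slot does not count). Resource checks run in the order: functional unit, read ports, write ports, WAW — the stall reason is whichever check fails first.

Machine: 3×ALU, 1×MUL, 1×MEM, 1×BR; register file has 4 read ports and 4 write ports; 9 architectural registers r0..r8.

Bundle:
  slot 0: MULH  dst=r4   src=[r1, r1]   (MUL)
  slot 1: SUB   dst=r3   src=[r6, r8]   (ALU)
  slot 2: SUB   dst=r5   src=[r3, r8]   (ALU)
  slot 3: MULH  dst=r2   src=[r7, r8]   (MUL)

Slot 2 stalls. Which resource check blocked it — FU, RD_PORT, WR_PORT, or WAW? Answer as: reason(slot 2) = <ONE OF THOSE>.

slot 0 (MUL): ISSUE — free A3,Mu0,Ld1,B1 rp3 wp3
slot 1 (ALU): ISSUE — free A2,Mu0,Ld1,B1 rp1 wp2
slot 2 (ALU): stall RD_PORT — free A2,Mu0,Ld1,B1 rp1 wp2
slot 3 (MUL): stall FU — free A2,Mu0,Ld1,B1 rp1 wp2

reason(slot 2) = RD_PORT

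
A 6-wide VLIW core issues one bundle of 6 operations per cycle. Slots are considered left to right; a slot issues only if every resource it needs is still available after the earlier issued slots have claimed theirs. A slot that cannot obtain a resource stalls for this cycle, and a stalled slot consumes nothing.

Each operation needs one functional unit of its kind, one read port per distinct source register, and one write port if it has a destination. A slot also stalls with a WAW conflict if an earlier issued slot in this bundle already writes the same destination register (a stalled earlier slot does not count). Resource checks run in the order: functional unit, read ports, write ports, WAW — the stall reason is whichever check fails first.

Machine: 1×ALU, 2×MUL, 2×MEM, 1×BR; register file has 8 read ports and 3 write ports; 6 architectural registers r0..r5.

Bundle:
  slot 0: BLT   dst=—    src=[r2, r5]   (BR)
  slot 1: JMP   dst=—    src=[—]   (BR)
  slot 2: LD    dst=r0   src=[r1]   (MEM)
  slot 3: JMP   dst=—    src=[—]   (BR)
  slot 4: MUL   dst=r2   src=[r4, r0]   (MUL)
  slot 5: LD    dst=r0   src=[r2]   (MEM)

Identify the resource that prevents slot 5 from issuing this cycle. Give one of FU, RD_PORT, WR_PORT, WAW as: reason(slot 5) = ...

reason(slot 5) = WAW

[0] BR needs rd=2 wr=0: ok; after: ALU=1 MUL=2 MEM=2 BR=0, R=6, W=3
[1] BR needs rd=0 wr=0: FU; after: ALU=1 MUL=2 MEM=2 BR=0, R=6, W=3
[2] MEM needs rd=1 wr=1: ok; after: ALU=1 MUL=2 MEM=1 BR=0, R=5, W=2
[3] BR needs rd=0 wr=0: FU; after: ALU=1 MUL=2 MEM=1 BR=0, R=5, W=2
[4] MUL needs rd=2 wr=1: ok; after: ALU=1 MUL=1 MEM=1 BR=0, R=3, W=1
[5] MEM needs rd=1 wr=1: WAW; after: ALU=1 MUL=1 MEM=1 BR=0, R=3, W=1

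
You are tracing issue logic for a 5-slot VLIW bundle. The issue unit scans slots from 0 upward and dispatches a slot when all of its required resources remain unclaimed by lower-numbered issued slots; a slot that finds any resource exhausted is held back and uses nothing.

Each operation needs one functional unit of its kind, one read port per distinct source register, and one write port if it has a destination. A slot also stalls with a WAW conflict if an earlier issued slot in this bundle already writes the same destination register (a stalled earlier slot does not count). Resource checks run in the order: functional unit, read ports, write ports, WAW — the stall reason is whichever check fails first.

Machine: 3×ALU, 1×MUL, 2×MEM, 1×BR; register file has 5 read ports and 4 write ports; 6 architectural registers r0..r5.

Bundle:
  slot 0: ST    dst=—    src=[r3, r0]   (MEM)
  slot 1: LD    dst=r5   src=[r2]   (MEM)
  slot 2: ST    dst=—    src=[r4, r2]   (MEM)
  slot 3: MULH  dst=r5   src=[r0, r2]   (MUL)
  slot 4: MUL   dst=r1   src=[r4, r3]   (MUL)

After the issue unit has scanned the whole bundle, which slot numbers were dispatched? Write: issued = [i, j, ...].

issued = [0, 1, 4]

[0] MEM needs rd=2 wr=0: ok; after: ALU=3 MUL=1 MEM=1 BR=1, R=3, W=4
[1] MEM needs rd=1 wr=1: ok; after: ALU=3 MUL=1 MEM=0 BR=1, R=2, W=3
[2] MEM needs rd=2 wr=0: FU; after: ALU=3 MUL=1 MEM=0 BR=1, R=2, W=3
[3] MUL needs rd=2 wr=1: WAW; after: ALU=3 MUL=1 MEM=0 BR=1, R=2, W=3
[4] MUL needs rd=2 wr=1: ok; after: ALU=3 MUL=0 MEM=0 BR=1, R=0, W=2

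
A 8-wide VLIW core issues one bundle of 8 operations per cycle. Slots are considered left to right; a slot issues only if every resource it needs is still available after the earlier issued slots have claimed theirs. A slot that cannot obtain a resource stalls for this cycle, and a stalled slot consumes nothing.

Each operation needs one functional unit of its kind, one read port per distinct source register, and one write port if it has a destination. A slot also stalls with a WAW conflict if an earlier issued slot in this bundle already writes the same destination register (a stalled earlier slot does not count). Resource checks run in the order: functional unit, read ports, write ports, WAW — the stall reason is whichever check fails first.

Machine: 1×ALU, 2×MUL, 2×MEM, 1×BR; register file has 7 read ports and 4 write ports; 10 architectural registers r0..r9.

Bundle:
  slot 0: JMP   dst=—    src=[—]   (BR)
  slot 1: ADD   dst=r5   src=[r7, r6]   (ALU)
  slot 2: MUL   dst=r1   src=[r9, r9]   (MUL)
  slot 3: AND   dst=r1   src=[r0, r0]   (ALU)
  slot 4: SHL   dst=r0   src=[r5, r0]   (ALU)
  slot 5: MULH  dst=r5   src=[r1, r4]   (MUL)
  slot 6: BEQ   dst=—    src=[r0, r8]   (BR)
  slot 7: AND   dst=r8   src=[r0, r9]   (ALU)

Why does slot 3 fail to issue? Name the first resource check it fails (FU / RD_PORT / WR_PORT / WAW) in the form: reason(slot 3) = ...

reason(slot 3) = FU

#0 BR src=- dispatched  <A:1 Mu:2 Ld:2 B:0 rd:7 wr:4>
#1 ALU src=r7,r6 dispatched  <A:0 Mu:2 Ld:2 B:0 rd:5 wr:3>
#2 MUL src=r9,r9 dispatched  <A:0 Mu:1 Ld:2 B:0 rd:4 wr:2>
#3 ALU src=r0,r0 held:FU  <A:0 Mu:1 Ld:2 B:0 rd:4 wr:2>
#4 ALU src=r5,r0 held:FU  <A:0 Mu:1 Ld:2 B:0 rd:4 wr:2>
#5 MUL src=r1,r4 held:WAW  <A:0 Mu:1 Ld:2 B:0 rd:4 wr:2>
#6 BR src=r0,r8 held:FU  <A:0 Mu:1 Ld:2 B:0 rd:4 wr:2>
#7 ALU src=r0,r9 held:FU  <A:0 Mu:1 Ld:2 B:0 rd:4 wr:2>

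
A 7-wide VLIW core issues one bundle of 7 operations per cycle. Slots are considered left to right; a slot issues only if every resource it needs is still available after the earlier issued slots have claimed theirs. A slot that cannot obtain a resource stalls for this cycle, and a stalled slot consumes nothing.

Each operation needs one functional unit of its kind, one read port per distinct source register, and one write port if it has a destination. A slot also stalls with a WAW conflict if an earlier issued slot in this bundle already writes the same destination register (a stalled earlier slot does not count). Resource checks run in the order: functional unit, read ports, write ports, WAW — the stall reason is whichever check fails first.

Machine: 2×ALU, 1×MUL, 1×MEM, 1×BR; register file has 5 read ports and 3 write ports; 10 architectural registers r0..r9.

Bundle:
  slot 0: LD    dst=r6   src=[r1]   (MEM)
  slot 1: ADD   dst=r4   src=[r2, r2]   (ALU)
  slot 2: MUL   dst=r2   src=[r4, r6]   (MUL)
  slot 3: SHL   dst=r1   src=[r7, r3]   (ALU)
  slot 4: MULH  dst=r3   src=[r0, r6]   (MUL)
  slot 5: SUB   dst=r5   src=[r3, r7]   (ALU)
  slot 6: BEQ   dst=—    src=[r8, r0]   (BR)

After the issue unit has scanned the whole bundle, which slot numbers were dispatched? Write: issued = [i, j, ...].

slot 0 (MEM): ISSUE — free A2,Mu1,Ld0,B1 rp4 wp2
slot 1 (ALU): ISSUE — free A1,Mu1,Ld0,B1 rp3 wp1
slot 2 (MUL): ISSUE — free A1,Mu0,Ld0,B1 rp1 wp0
slot 3 (ALU): stall RD_PORT — free A1,Mu0,Ld0,B1 rp1 wp0
slot 4 (MUL): stall FU — free A1,Mu0,Ld0,B1 rp1 wp0
slot 5 (ALU): stall RD_PORT — free A1,Mu0,Ld0,B1 rp1 wp0
slot 6 (BR): stall RD_PORT — free A1,Mu0,Ld0,B1 rp1 wp0

issued = [0, 1, 2]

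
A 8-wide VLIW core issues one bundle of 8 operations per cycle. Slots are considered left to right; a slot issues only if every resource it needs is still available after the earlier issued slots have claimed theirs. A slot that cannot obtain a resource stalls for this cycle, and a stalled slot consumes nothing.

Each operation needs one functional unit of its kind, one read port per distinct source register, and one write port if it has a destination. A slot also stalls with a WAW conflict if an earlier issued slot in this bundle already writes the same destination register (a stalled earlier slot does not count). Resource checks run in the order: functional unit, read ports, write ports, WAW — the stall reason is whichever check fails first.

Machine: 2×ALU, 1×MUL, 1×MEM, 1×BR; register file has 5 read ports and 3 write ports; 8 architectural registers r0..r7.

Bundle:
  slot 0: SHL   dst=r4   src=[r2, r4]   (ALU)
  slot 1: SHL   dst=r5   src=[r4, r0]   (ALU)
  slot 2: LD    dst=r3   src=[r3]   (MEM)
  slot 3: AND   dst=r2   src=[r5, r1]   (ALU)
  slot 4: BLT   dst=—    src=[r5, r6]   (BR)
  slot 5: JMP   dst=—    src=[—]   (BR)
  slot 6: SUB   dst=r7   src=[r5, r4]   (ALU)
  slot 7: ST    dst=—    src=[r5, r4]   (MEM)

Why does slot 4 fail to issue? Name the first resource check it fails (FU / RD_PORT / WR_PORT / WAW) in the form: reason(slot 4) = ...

reason(slot 4) = RD_PORT

[0] ALU needs rd=2 wr=1: ok; after: ALU=1 MUL=1 MEM=1 BR=1, R=3, W=2
[1] ALU needs rd=2 wr=1: ok; after: ALU=0 MUL=1 MEM=1 BR=1, R=1, W=1
[2] MEM needs rd=1 wr=1: ok; after: ALU=0 MUL=1 MEM=0 BR=1, R=0, W=0
[3] ALU needs rd=2 wr=1: FU; after: ALU=0 MUL=1 MEM=0 BR=1, R=0, W=0
[4] BR needs rd=2 wr=0: RD_PORT; after: ALU=0 MUL=1 MEM=0 BR=1, R=0, W=0
[5] BR needs rd=0 wr=0: ok; after: ALU=0 MUL=1 MEM=0 BR=0, R=0, W=0
[6] ALU needs rd=2 wr=1: FU; after: ALU=0 MUL=1 MEM=0 BR=0, R=0, W=0
[7] MEM needs rd=2 wr=0: FU; after: ALU=0 MUL=1 MEM=0 BR=0, R=0, W=0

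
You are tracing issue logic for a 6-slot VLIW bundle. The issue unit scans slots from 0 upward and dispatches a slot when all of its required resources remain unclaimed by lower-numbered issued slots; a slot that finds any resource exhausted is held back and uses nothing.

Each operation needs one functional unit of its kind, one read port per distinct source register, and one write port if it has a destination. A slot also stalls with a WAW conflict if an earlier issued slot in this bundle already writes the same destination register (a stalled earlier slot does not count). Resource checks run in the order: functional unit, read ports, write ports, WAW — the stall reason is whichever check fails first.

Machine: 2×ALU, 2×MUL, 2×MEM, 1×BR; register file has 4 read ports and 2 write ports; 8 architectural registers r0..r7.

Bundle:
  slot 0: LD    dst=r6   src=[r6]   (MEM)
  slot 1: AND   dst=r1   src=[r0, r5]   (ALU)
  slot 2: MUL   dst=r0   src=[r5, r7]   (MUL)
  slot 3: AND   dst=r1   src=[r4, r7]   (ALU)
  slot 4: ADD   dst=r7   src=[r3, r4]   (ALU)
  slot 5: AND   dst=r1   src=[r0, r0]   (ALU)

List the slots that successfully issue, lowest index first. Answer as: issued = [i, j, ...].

issued = [0, 1]

#0 MEM src=r6 dispatched  <A:2 Mu:2 Ld:1 B:1 rd:3 wr:1>
#1 ALU src=r0,r5 dispatched  <A:1 Mu:2 Ld:1 B:1 rd:1 wr:0>
#2 MUL src=r5,r7 held:RD_PORT  <A:1 Mu:2 Ld:1 B:1 rd:1 wr:0>
#3 ALU src=r4,r7 held:RD_PORT  <A:1 Mu:2 Ld:1 B:1 rd:1 wr:0>
#4 ALU src=r3,r4 held:RD_PORT  <A:1 Mu:2 Ld:1 B:1 rd:1 wr:0>
#5 ALU src=r0,r0 held:WR_PORT  <A:1 Mu:2 Ld:1 B:1 rd:1 wr:0>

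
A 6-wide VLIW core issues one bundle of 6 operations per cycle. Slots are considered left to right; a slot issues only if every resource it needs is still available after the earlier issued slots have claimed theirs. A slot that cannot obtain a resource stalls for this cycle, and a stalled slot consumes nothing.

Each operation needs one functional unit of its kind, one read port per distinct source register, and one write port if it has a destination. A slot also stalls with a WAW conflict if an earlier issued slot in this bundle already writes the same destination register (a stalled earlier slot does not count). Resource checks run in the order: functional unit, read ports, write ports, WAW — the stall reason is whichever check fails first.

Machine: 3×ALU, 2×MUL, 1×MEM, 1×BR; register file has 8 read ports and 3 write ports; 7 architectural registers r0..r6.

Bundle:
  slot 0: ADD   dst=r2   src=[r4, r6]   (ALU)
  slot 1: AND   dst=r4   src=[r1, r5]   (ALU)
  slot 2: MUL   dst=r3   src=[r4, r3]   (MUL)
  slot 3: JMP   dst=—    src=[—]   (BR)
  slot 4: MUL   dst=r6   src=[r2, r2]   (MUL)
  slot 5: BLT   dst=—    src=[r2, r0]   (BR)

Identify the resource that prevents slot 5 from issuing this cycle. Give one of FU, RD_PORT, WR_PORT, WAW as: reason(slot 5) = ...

  0. ALU→r2 ⇒ go  {2A/2Mu/1Ld/1B | 6r 2w}
  1. ALU→r4 ⇒ go  {1A/2Mu/1Ld/1B | 4r 1w}
  2. MUL→r3 ⇒ go  {1A/1Mu/1Ld/1B | 2r 0w}
  3. BR ⇒ go  {1A/1Mu/1Ld/0B | 2r 0w}
  4. MUL→r6 ⇒ no(WR_PORT)  {1A/1Mu/1Ld/0B | 2r 0w}
  5. BR ⇒ no(FU)  {1A/1Mu/1Ld/0B | 2r 0w}

reason(slot 5) = FU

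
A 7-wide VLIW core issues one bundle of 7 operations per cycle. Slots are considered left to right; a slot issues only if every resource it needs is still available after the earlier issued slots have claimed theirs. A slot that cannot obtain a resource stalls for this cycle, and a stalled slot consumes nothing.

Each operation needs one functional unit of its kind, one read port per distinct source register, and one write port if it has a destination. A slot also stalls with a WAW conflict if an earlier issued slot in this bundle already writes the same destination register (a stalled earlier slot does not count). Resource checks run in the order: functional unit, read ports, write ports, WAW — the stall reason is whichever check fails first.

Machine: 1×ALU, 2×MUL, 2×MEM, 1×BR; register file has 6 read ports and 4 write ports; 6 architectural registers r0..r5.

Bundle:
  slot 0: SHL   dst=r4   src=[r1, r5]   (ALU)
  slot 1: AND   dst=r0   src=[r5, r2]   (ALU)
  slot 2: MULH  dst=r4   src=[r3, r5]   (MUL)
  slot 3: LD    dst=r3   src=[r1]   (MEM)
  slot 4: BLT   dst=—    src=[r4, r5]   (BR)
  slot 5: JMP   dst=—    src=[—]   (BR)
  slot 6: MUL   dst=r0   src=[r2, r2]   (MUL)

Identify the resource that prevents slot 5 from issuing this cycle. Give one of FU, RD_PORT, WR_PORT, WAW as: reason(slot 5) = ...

reason(slot 5) = FU

#0 ALU src=r1,r5 dispatched  <A:0 Mu:2 Ld:2 B:1 rd:4 wr:3>
#1 ALU src=r5,r2 held:FU  <A:0 Mu:2 Ld:2 B:1 rd:4 wr:3>
#2 MUL src=r3,r5 held:WAW  <A:0 Mu:2 Ld:2 B:1 rd:4 wr:3>
#3 MEM src=r1 dispatched  <A:0 Mu:2 Ld:1 B:1 rd:3 wr:2>
#4 BR src=r4,r5 dispatched  <A:0 Mu:2 Ld:1 B:0 rd:1 wr:2>
#5 BR src=- held:FU  <A:0 Mu:2 Ld:1 B:0 rd:1 wr:2>
#6 MUL src=r2,r2 dispatched  <A:0 Mu:1 Ld:1 B:0 rd:0 wr:1>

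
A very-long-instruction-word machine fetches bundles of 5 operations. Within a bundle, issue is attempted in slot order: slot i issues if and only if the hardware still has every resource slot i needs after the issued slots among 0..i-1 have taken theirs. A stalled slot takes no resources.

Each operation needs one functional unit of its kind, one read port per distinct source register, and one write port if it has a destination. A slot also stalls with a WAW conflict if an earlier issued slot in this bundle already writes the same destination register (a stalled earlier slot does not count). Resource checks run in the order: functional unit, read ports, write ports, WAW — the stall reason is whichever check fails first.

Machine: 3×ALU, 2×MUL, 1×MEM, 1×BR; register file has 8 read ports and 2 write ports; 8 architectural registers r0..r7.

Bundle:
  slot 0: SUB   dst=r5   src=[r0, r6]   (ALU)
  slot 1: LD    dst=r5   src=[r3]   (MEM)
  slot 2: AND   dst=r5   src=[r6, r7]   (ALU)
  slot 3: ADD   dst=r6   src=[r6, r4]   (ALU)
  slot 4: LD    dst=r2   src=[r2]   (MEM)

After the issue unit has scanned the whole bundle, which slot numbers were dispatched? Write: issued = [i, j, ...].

slot 0 (ALU): ISSUE — free A2,Mu2,Ld1,B1 rp6 wp1
slot 1 (MEM): stall WAW — free A2,Mu2,Ld1,B1 rp6 wp1
slot 2 (ALU): stall WAW — free A2,Mu2,Ld1,B1 rp6 wp1
slot 3 (ALU): ISSUE — free A1,Mu2,Ld1,B1 rp4 wp0
slot 4 (MEM): stall WR_PORT — free A1,Mu2,Ld1,B1 rp4 wp0

issued = [0, 3]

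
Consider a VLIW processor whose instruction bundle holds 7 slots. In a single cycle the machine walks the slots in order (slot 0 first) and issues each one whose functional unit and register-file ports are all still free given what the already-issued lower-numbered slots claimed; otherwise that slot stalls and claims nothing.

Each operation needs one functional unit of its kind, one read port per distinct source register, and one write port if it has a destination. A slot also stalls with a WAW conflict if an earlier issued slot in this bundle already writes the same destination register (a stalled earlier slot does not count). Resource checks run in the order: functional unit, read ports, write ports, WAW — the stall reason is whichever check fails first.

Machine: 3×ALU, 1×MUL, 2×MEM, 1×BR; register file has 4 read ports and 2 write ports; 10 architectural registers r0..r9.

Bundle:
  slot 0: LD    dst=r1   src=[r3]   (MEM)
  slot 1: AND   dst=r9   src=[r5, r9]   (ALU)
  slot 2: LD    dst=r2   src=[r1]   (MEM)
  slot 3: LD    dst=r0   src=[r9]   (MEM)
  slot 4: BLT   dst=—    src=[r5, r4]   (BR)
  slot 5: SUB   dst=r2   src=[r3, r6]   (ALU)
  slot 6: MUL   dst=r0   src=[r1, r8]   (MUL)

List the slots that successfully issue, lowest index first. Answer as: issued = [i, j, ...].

[0] MEM needs rd=1 wr=1: ok; after: ALU=3 MUL=1 MEM=1 BR=1, R=3, W=1
[1] ALU needs rd=2 wr=1: ok; after: ALU=2 MUL=1 MEM=1 BR=1, R=1, W=0
[2] MEM needs rd=1 wr=1: WR_PORT; after: ALU=2 MUL=1 MEM=1 BR=1, R=1, W=0
[3] MEM needs rd=1 wr=1: WR_PORT; after: ALU=2 MUL=1 MEM=1 BR=1, R=1, W=0
[4] BR needs rd=2 wr=0: RD_PORT; after: ALU=2 MUL=1 MEM=1 BR=1, R=1, W=0
[5] ALU needs rd=2 wr=1: RD_PORT; after: ALU=2 MUL=1 MEM=1 BR=1, R=1, W=0
[6] MUL needs rd=2 wr=1: RD_PORT; after: ALU=2 MUL=1 MEM=1 BR=1, R=1, W=0

issued = [0, 1]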